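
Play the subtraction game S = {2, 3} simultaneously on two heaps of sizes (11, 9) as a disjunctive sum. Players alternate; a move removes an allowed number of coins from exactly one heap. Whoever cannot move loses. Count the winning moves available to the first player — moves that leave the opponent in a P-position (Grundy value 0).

2

All heaps use S = {2, 3}:
G(0) = 0
G(1) = mex{} = 0
G(2) = mex{0} = 1
G(3) = mex{0,0} = 1
G(4) = mex{1,0} = 2
G(5) = mex{1,1} = 0
G(6) = mex{2,1} = 0
G(7) = mex{0,2} = 1
G(8) = mex{0,0} = 1
G(9) = mex{1,0} = 2
G(10) = mex{1,1} = 0
G(11) = mex{2,1} = 0
Heap A: G(11) = 0.
Heap B: G(9) = 2.
Combined Grundy value = 0 ⊕ 2 = 2.
A winning move leaves total XOR = 0, i.e. changes one component's Grundy value g to g ⊕ X where X is the current total.
Heap A: need g' = 0⊕2 = 2. Options: 11−2→G=2, 11−3→G=1. Hits: 1.
Heap B: need g' = 2⊕2 = 0. Options: 9−2→G=1, 9−3→G=0. Hits: 1.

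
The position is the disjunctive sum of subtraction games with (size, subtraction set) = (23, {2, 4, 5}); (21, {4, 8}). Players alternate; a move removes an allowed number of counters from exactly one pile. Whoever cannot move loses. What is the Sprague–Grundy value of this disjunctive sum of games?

Pile A, S = {2, 4, 5}:
G(0) = 0
G(1) = mex{} = 0
G(2) = mex{0} = 1
G(3) = mex{0} = 1
G(4) = mex{1,0} = 2
G(5) = mex{1,0,0} = 2
G(6) = mex{2,1,0} = 3
G(7) = mex{2,1,1} = 0
G(8) = mex{3,2,1} = 0
G(9) = mex{0,2,2} = 1
G(10) = mex{0,3,2} = 1
G(11) = mex{1,0,3} = 2
G(12) = mex{1,0,0} = 2
G(13) = mex{2,1,0} = 3
G(14) = mex{2,1,1} = 0
G(15) = mex{3,2,1} = 0
G(16) = mex{0,2,2} = 1
G(17) = mex{0,3,2} = 1
G(18) = mex{1,0,3} = 2
G(19) = mex{1,0,0} = 2
G(20) = mex{2,1,0} = 3
G(21) = mex{2,1,1} = 0
G(22) = mex{3,2,1} = 0
G(23) = mex{0,2,2} = 1
G_A(23) = 1.
Pile B, S = {4, 8}:
n :  0  1  2  3  4  5  6  7  8  9 10 11 12 13 14 15 16 17 18 19 20 21
G :  0  0  0  0  1  1  1  1  2  2  2  2  0  0  0  0  1  1  1  1  2  2
G_B(21) = 2.
Combined Grundy value = 1 ⊕ 2 = 3.

3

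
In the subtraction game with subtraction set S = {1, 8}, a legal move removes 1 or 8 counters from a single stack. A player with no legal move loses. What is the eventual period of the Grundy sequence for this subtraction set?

9

n :  0  1  2  3  4  5  6  7  8  9 10 11 12 13 14 15 16 17 18 19
G :  0  1  0  1  0  1  0  1  2  0  1  0  1  0  1  0  1  2  0  1
G(n+9) = G(n) holds for n = 0,…,7 (a full window of length max(S) = 8), so the sequence is purely periodic with period 9.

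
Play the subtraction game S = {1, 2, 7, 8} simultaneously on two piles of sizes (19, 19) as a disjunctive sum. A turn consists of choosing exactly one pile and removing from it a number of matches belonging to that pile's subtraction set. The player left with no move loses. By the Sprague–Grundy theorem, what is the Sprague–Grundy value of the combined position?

All piles use S = {1, 2, 7, 8}:
G(0) = 0
G(1) = mex{0} = 1
G(2) = mex{1,0} = 2
G(3) = mex{2,1} = 0
G(4) = mex{0,2} = 1
G(5) = mex{1,0} = 2
G(6) = mex{2,1} = 0
G(7) = mex{0,2,0} = 1
G(8) = mex{1,0,1,0} = 2
G(9) = mex{2,1,2,1} = 0
G(10) = mex{0,2,0,2} = 1
G(11) = mex{1,0,1,0} = 2
G(12) = mex{2,1,2,1} = 0
G(13) = mex{0,2,0,2} = 1
G(14) = mex{1,0,1,0} = 2
G(15) = mex{2,1,2,1} = 0
G(16) = mex{0,2,0,2} = 1
G(17) = mex{1,0,1,0} = 2
G(18) = mex{2,1,2,1} = 0
G(19) = mex{0,2,0,2} = 1
Pile A: G(19) = 1.
Pile B: G(19) = 1.
Combined Grundy value = 1 ⊕ 1 = 0.

0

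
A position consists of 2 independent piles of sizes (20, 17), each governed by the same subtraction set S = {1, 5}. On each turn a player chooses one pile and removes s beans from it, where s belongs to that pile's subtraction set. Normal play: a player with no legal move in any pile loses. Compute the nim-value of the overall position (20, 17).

1

All piles use S = {1, 5}:
G(0) = 0
G(1) = mex{0} = 1
G(2) = mex{1} = 0
G(3) = mex{0} = 1
G(4) = mex{1} = 0
G(5) = mex{0,0} = 1
G(6) = mex{1,1} = 0
G(7) = mex{0,0} = 1
G(8) = mex{1,1} = 0
G(9) = mex{0,0} = 1
G(10) = mex{1,1} = 0
G(11) = mex{0,0} = 1
G(12) = mex{1,1} = 0
G(13) = mex{0,0} = 1
G(14) = mex{1,1} = 0
G(15) = mex{0,0} = 1
G(16) = mex{1,1} = 0
G(17) = mex{0,0} = 1
G(18) = mex{1,1} = 0
G(19) = mex{0,0} = 1
G(20) = mex{1,1} = 0
Pile A: G(20) = 0.
Pile B: G(17) = 1.
Combined Grundy value = 0 ⊕ 1 = 1.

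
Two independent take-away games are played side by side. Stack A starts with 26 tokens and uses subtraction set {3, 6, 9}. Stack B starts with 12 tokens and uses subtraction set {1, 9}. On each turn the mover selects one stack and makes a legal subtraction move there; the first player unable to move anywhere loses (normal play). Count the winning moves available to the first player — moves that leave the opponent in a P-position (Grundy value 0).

Stack A, S = {3, 6, 9}:
G(0) = 0
G(1) = mex{} = 0
G(2) = mex{} = 0
G(3) = mex{0} = 1
G(4) = mex{0} = 1
G(5) = mex{0} = 1
G(6) = mex{1,0} = 2
G(7) = mex{1,0} = 2
G(8) = mex{1,0} = 2
G(9) = mex{2,1,0} = 3
G(10) = mex{2,1,0} = 3
G(11) = mex{2,1,0} = 3
G(12) = mex{3,2,1} = 0
G(13) = mex{3,2,1} = 0
G(14) = mex{3,2,1} = 0
G(15) = mex{0,3,2} = 1
G(16) = mex{0,3,2} = 1
G(17) = mex{0,3,2} = 1
G(18) = mex{1,0,3} = 2
G(19) = mex{1,0,3} = 2
G(20) = mex{1,0,3} = 2
G(21) = mex{2,1,0} = 3
G(22) = mex{2,1,0} = 3
G(23) = mex{2,1,0} = 3
G(24) = mex{3,2,1} = 0
G(25) = mex{3,2,1} = 0
G(26) = mex{3,2,1} = 0
G_A(26) = 0.
Stack B, S = {1, 9}:
n :  0  1  2  3  4  5  6  7  8  9 10 11 12
G :  0  1  0  1  0  1  0  1  0  1  0  1  0
G_B(12) = 0.
Combined Grundy value = 0 ⊕ 0 = 0.
A winning move leaves total XOR = 0, i.e. changes one component's Grundy value g to g ⊕ X where X is the current total.
Stack A: target g' = 0⊕0 = 0, but every legal move changes the Grundy value (mex property), so 0 moves.
Stack B: target g' = 0⊕0 = 0, but every legal move changes the Grundy value (mex property), so 0 moves.

0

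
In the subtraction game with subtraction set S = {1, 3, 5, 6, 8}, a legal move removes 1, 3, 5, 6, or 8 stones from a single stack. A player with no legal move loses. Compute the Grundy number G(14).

n :  0  1  2  3  4  5  6  7  8  9 10 11 12 13 14
G :  0  1  0  1  0  1  2  3  2  3  2  0  1  0  1

1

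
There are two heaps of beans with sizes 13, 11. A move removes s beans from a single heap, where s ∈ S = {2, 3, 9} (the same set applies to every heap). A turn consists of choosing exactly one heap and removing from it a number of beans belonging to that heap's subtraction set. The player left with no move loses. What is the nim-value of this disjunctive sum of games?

1

All heaps use S = {2, 3, 9}:
G(0) = 0
G(1) = mex{} = 0
G(2) = mex{0} = 1
G(3) = mex{0,0} = 1
G(4) = mex{1,0} = 2
G(5) = mex{1,1} = 0
G(6) = mex{2,1} = 0
G(7) = mex{0,2} = 1
G(8) = mex{0,0} = 1
G(9) = mex{1,0,0} = 2
G(10) = mex{1,1,0} = 2
G(11) = mex{2,1,1} = 0
G(12) = mex{2,2,1} = 0
G(13) = mex{0,2,2} = 1
Heap A: G(13) = 1.
Heap B: G(11) = 0.
Combined Grundy value = 1 ⊕ 0 = 1.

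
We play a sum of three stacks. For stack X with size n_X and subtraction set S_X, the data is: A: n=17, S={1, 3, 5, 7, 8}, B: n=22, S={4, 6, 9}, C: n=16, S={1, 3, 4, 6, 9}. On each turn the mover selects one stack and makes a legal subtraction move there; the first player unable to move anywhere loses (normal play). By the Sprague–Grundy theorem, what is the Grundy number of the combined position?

0

Stack A, S = {1, 3, 5, 7, 8}:
n :  0  1  2  3  4  5  6  7  8  9 10 11 12 13 14 15 16 17
G :  0  1  0  1  0  1  0  1  2  3  2  3  2  3  2  0  1  0
G_A(17) = 0.
Stack B, S = {4, 6, 9}:
n :  0  1  2  3  4  5  6  7  8  9 10 11 12 13 14 15 16 17 18 19 20 21 22
G :  0  0  0  0  1  1  1  1  2  2  2  2  3  0  0  0  0  1  1  1  1  2  2
G_B(22) = 2.
Stack C, S = {1, 3, 4, 6, 9}:
n :  0  1  2  3  4  5  6  7  8  9 10 11 12 13 14 15 16
G :  0  1  0  1  2  3  2  0  1  4  3  2  0  1  0  1  2
G_C(16) = 2.
Combined Grundy value = 0 ⊕ 2 ⊕ 2 = 0.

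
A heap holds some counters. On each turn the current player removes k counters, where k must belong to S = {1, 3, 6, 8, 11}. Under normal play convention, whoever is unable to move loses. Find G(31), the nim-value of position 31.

1

G(0) = 0
G(1) = mex{0} = 1
G(2) = mex{1} = 0
G(3) = mex{0,0} = 1
G(4) = mex{1,1} = 0
G(5) = mex{0,0} = 1
G(6) = mex{1,1,0} = 2
G(7) = mex{2,0,1} = 3
G(8) = mex{3,1,0,0} = 2
G(9) = mex{2,2,1,1} = 0
G(10) = mex{0,3,0,0} = 1
G(11) = mex{1,2,1,1,0} = 3
G(12) = mex{3,0,2,0,1} = 4
G(13) = mex{4,1,3,1,0} = 2
G(14) = mex{2,3,2,2,1} = 0
G(15) = mex{0,4,0,3,0} = 1
G(16) = mex{1,2,1,2,1} = 0
G(17) = mex{0,0,3,0,2} = 1
G(18) = mex{1,1,4,1,3} = 0
G(19) = mex{0,0,2,3,2} = 1
G(20) = mex{1,1,0,4,0} = 2
G(21) = mex{2,0,1,2,1} = 3
G(22) = mex{3,1,0,0,3} = 2
G(23) = mex{2,2,1,1,4} = 0
G(24) = mex{0,3,0,0,2} = 1
G(25) = mex{1,2,1,1,0} = 3
G(26) = mex{3,0,2,0,1} = 4
G(27) = mex{4,1,3,1,0} = 2
G(28) = mex{2,3,2,2,1} = 0
G(29) = mex{0,4,0,3,0} = 1
G(30) = mex{1,2,1,2,1} = 0
G(31) = mex{0,0,3,0,2} = 1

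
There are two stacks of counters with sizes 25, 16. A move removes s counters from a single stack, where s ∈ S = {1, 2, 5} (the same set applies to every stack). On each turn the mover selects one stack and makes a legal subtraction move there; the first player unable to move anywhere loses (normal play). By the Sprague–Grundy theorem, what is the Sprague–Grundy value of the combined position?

0

All stacks use S = {1, 2, 5}:
n :  0  1  2  3  4  5  6  7  8  9 10 11 12 13 14 15 16 17 18 19 20 21 22 23 24 25
G :  0  1  2  0  1  2  0  1  2  0  1  2  0  1  2  0  1  2  0  1  2  0  1  2  0  1
Stack A: G(25) = 1.
Stack B: G(16) = 1.
Combined Grundy value = 1 ⊕ 1 = 0.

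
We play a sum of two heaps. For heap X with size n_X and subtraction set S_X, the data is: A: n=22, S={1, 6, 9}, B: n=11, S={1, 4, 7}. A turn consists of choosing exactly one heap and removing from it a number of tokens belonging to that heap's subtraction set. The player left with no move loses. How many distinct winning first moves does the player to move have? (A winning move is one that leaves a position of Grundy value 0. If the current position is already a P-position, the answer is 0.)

Heap A, S = {1, 6, 9}:
G(0) = 0
G(1) = mex{0} = 1
G(2) = mex{1} = 0
G(3) = mex{0} = 1
G(4) = mex{1} = 0
G(5) = mex{0} = 1
G(6) = mex{1,0} = 2
G(7) = mex{2,1} = 0
G(8) = mex{0,0} = 1
G(9) = mex{1,1,0} = 2
G(10) = mex{2,0,1} = 3
G(11) = mex{3,1,0} = 2
G(12) = mex{2,2,1} = 0
G(13) = mex{0,0,0} = 1
G(14) = mex{1,1,1} = 0
G(15) = mex{0,2,2} = 1
G(16) = mex{1,3,0} = 2
G(17) = mex{2,2,1} = 0
G(18) = mex{0,0,2} = 1
G(19) = mex{1,1,3} = 0
G(20) = mex{0,0,2} = 1
G(21) = mex{1,1,0} = 2
G(22) = mex{2,2,1} = 0
G_A(22) = 0.
Heap B, S = {1, 4, 7}:
n :  0  1  2  3  4  5  6  7  8  9 10 11
G :  0  1  0  1  2  0  1  2  0  1  0  1
G_B(11) = 1.
Combined Grundy value = 0 ⊕ 1 = 1.
A winning move leaves total XOR = 0, i.e. changes one component's Grundy value g to g ⊕ X where X is the current total.
Heap A: need g' = 0⊕1 = 1. Options: 22−1→G=2, 22−6→G=2, 22−9→G=1. Hits: 1.
Heap B: need g' = 1⊕1 = 0. Options: 11−1→G=0, 11−4→G=2, 11−7→G=2. Hits: 1.

2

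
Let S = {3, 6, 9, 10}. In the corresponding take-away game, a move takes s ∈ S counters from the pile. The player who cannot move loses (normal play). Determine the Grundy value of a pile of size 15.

0

n :  0  1  2  3  4  5  6  7  8  9 10 11 12 13 14 15
G :  0  0  0  1  1  1  2  2  2  3  3  3  4  0  0  0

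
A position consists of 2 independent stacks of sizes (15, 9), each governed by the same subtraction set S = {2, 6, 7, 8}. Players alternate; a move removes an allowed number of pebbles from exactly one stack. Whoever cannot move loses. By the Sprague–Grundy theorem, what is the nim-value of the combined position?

2

All stacks use S = {2, 6, 7, 8}:
n :  0  1  2  3  4  5  6  7  8  9 10 11 12 13 14 15
G :  0  0  1  1  0  0  1  1  2  2  3  3  2  2  0  0
Stack A: G(15) = 0.
Stack B: G(9) = 2.
Combined Grundy value = 0 ⊕ 2 = 2.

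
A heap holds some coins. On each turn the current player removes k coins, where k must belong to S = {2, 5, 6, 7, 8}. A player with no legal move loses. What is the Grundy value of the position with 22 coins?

G(0) = 0
G(1) = mex{} = 0
G(2) = mex{0} = 1
G(3) = mex{0} = 1
G(4) = mex{1} = 0
G(5) = mex{1,0} = 2
G(6) = mex{0,0,0} = 1
G(7) = mex{2,1,0,0} = 3
G(8) = mex{1,1,1,0,0} = 2
G(9) = mex{3,0,1,1,0} = 2
G(10) = mex{2,2,0,1,1} = 3
G(11) = mex{2,1,2,0,1} = 3
G(12) = mex{3,3,1,2,0} = 4
G(13) = mex{3,2,3,1,2} = 0
G(14) = mex{4,2,2,3,1} = 0
G(15) = mex{0,3,2,2,3} = 1
G(16) = mex{0,3,3,2,2} = 1
G(17) = mex{1,4,3,3,2} = 0
G(18) = mex{1,0,4,3,3} = 2
G(19) = mex{0,0,0,4,3} = 1
G(20) = mex{2,1,0,0,4} = 3
G(21) = mex{1,1,1,0,0} = 2
G(22) = mex{3,0,1,1,0} = 2

2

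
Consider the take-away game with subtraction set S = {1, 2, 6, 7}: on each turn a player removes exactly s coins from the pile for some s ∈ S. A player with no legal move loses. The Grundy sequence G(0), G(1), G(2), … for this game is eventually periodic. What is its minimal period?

8

G(0) = 0
G(1) = mex{0} = 1
G(2) = mex{1,0} = 2
G(3) = mex{2,1} = 0
G(4) = mex{0,2} = 1
G(5) = mex{1,0} = 2
G(6) = mex{2,1,0} = 3
G(7) = mex{3,2,1,0} = 4
G(8) = mex{4,3,2,1} = 0
G(9) = mex{0,4,0,2} = 1
G(10) = mex{1,0,1,0} = 2
G(11) = mex{2,1,2,1} = 0
G(12) = mex{0,2,3,2} = 1
G(13) = mex{1,0,4,3} = 2
G(14) = mex{2,1,0,4} = 3
G(15) = mex{3,2,1,0} = 4
G(16) = mex{4,3,2,1} = 0
G(17) = mex{0,4,0,2} = 1
G(n+8) = G(n) holds for n = 0,…,6 (a full window of length max(S) = 7), so the sequence is purely periodic with period 8.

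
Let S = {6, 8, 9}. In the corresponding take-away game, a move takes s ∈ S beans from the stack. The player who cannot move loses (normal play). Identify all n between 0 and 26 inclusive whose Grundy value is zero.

0, 1, 2, 3, 4, 5, 15, 16, 17, 18, 19, 20

n :  0  1  2  3  4  5  6  7  8  9 10 11 12 13 14 15 16 17 18 19 20 21 22 23 24 25 26
G :  0  0  0  0  0  0  1  1  1  1  1  1  2  2  2  0  0  0  0  0  0  1  1  1  1  1  1
P-positions are exactly the n with G(n) = 0.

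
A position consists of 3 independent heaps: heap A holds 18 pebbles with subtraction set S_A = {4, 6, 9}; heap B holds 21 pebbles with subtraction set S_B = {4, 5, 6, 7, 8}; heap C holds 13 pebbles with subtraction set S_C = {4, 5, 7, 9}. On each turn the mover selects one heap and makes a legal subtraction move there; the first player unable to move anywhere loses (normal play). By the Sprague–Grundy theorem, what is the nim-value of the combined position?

Heap A, S = {4, 6, 9}:
G(0) = 0
G(1) = mex{} = 0
G(2) = mex{} = 0
G(3) = mex{} = 0
G(4) = mex{0} = 1
G(5) = mex{0} = 1
G(6) = mex{0,0} = 1
G(7) = mex{0,0} = 1
G(8) = mex{1,0} = 2
G(9) = mex{1,0,0} = 2
G(10) = mex{1,1,0} = 2
G(11) = mex{1,1,0} = 2
G(12) = mex{2,1,0} = 3
G(13) = mex{2,1,1} = 0
G(14) = mex{2,2,1} = 0
G(15) = mex{2,2,1} = 0
G(16) = mex{3,2,1} = 0
G(17) = mex{0,2,2} = 1
G(18) = mex{0,3,2} = 1
G_A(18) = 1.
Heap B, S = {4, 5, 6, 7, 8}:
G(0) = 0
G(1) = mex{} = 0
G(2) = mex{} = 0
G(3) = mex{} = 0
G(4) = mex{0} = 1
G(5) = mex{0,0} = 1
G(6) = mex{0,0,0} = 1
G(7) = mex{0,0,0,0} = 1
G(8) = mex{1,0,0,0,0} = 2
G(9) = mex{1,1,0,0,0} = 2
G(10) = mex{1,1,1,0,0} = 2
G(11) = mex{1,1,1,1,0} = 2
G(12) = mex{2,1,1,1,1} = 0
G(13) = mex{2,2,1,1,1} = 0
G(14) = mex{2,2,2,1,1} = 0
G(15) = mex{2,2,2,2,1} = 0
G(16) = mex{0,2,2,2,2} = 1
G(17) = mex{0,0,2,2,2} = 1
G(18) = mex{0,0,0,2,2} = 1
G(19) = mex{0,0,0,0,2} = 1
G(20) = mex{1,0,0,0,0} = 2
G(21) = mex{1,1,0,0,0} = 2
G_B(21) = 2.
Heap C, S = {4, 5, 7, 9}:
n :  0  1  2  3  4  5  6  7  8  9 10 11 12 13
G :  0  0  0  0  1  1  1  1  2  2  2  2  3  0
G_C(13) = 0.
Combined Grundy value = 1 ⊕ 2 ⊕ 0 = 3.

3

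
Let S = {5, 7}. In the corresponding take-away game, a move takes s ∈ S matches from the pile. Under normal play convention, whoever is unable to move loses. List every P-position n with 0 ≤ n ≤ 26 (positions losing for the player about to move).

0, 1, 2, 3, 4, 12, 13, 14, 15, 16, 24, 25, 26

n :  0  1  2  3  4  5  6  7  8  9 10 11 12 13 14 15 16 17 18 19 20 21 22 23 24 25 26
G :  0  0  0  0  0  1  1  1  1  1  2  2  0  0  0  0  0  1  1  1  1  1  2  2  0  0  0
P-positions are exactly the n with G(n) = 0.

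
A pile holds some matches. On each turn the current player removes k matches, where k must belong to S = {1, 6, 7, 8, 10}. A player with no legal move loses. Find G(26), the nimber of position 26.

0

n :  0  1  2  3  4  5  6  7  8  9 10 11 12 13 14 15 16 17 18 19 20 21 22 23 24 25 26
G :  0  1  0  1  0  1  2  3  2  3  2  3  4  0  1  0  1  0  1  2  3  2  3  2  3  4  0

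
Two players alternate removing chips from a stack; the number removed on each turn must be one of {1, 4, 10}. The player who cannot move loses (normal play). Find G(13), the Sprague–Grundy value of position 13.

0

n :  0  1  2  3  4  5  6  7  8  9 10 11 12 13
G :  0  1  0  1  2  0  1  0  1  2  3  2  3  0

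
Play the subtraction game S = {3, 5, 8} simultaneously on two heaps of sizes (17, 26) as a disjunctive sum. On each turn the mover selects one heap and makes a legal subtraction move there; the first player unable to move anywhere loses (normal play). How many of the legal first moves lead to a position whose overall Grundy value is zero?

All heaps use S = {3, 5, 8}:
G(0) = 0
G(1) = mex{} = 0
G(2) = mex{} = 0
G(3) = mex{0} = 1
G(4) = mex{0} = 1
G(5) = mex{0,0} = 1
G(6) = mex{1,0} = 2
G(7) = mex{1,0} = 2
G(8) = mex{1,1,0} = 2
G(9) = mex{2,1,0} = 3
G(10) = mex{2,1,0} = 3
G(11) = mex{2,2,1} = 0
G(12) = mex{3,2,1} = 0
G(13) = mex{3,2,1} = 0
G(14) = mex{0,3,2} = 1
G(15) = mex{0,3,2} = 1
G(16) = mex{0,0,2} = 1
G(17) = mex{1,0,3} = 2
G(18) = mex{1,0,3} = 2
G(19) = mex{1,1,0} = 2
G(20) = mex{2,1,0} = 3
G(21) = mex{2,1,0} = 3
G(22) = mex{2,2,1} = 0
G(23) = mex{3,2,1} = 0
G(24) = mex{3,2,1} = 0
G(25) = mex{0,3,2} = 1
G(26) = mex{0,3,2} = 1
Heap A: G(17) = 2.
Heap B: G(26) = 1.
Combined Grundy value = 2 ⊕ 1 = 3.
A winning move leaves total XOR = 0, i.e. changes one component's Grundy value g to g ⊕ X where X is the current total.
Heap A: need g' = 2⊕3 = 1. Options: 17−3→G=1, 17−5→G=0, 17−8→G=3. Hits: 1.
Heap B: need g' = 1⊕3 = 2. Options: 26−3→G=0, 26−5→G=3, 26−8→G=2. Hits: 1.

2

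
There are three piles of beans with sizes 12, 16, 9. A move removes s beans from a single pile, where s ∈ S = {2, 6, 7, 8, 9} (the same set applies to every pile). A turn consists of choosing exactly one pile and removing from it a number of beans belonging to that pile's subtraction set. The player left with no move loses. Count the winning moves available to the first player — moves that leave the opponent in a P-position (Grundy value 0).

0

All piles use S = {2, 6, 7, 8, 9}:
n :  0  1  2  3  4  5  6  7  8  9 10 11 12 13 14 15 16
G :  0  0  1  1  0  0  1  1  2  2  3  3  2  2  3  0  0
Pile A: G(12) = 2.
Pile B: G(16) = 0.
Pile C: G(9) = 2.
Combined Grundy value = 2 ⊕ 0 ⊕ 2 = 0.
A winning move leaves total XOR = 0, i.e. changes one component's Grundy value g to g ⊕ X where X is the current total.
Pile A: target g' = 2⊕0 = 2, but every legal move changes the Grundy value (mex property), so 0 moves.
Pile B: target g' = 0⊕0 = 0, but every legal move changes the Grundy value (mex property), so 0 moves.
Pile C: target g' = 2⊕0 = 2, but every legal move changes the Grundy value (mex property), so 0 moves.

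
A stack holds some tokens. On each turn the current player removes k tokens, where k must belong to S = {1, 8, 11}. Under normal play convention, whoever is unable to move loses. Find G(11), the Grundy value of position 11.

2

G(0) = 0
G(1) = mex{0} = 1
G(2) = mex{1} = 0
G(3) = mex{0} = 1
G(4) = mex{1} = 0
G(5) = mex{0} = 1
G(6) = mex{1} = 0
G(7) = mex{0} = 1
G(8) = mex{1,0} = 2
G(9) = mex{2,1} = 0
G(10) = mex{0,0} = 1
G(11) = mex{1,1,0} = 2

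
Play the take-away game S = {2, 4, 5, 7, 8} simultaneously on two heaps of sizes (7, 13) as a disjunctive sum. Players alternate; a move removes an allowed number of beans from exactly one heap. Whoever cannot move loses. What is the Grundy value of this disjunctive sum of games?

2

All heaps use S = {2, 4, 5, 7, 8}:
G(0) = 0
G(1) = mex{} = 0
G(2) = mex{0} = 1
G(3) = mex{0} = 1
G(4) = mex{1,0} = 2
G(5) = mex{1,0,0} = 2
G(6) = mex{2,1,0} = 3
G(7) = mex{2,1,1,0} = 3
G(8) = mex{3,2,1,0,0} = 4
G(9) = mex{3,2,2,1,0} = 4
G(10) = mex{4,3,2,1,1} = 0
G(11) = mex{4,3,3,2,1} = 0
G(12) = mex{0,4,3,2,2} = 1
G(13) = mex{0,4,4,3,2} = 1
Heap A: G(7) = 3.
Heap B: G(13) = 1.
Combined Grundy value = 3 ⊕ 1 = 2.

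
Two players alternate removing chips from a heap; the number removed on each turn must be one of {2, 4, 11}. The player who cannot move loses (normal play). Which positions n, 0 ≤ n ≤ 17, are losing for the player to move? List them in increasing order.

0, 1, 6, 7, 13, 14

G(0) = 0
G(1) = mex{} = 0
G(2) = mex{0} = 1
G(3) = mex{0} = 1
G(4) = mex{1,0} = 2
G(5) = mex{1,0} = 2
G(6) = mex{2,1} = 0
G(7) = mex{2,1} = 0
G(8) = mex{0,2} = 1
G(9) = mex{0,2} = 1
G(10) = mex{1,0} = 2
G(11) = mex{1,0,0} = 2
G(12) = mex{2,1,0} = 3
G(13) = mex{2,1,1} = 0
G(14) = mex{3,2,1} = 0
G(15) = mex{0,2,2} = 1
G(16) = mex{0,3,2} = 1
G(17) = mex{1,0,0} = 2
P-positions are exactly the n with G(n) = 0.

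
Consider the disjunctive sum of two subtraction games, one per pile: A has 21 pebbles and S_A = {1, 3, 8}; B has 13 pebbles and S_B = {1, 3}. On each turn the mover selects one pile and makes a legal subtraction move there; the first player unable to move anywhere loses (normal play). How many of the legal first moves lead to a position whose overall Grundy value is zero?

Pile A, S = {1, 3, 8}:
G(0) = 0
G(1) = mex{0} = 1
G(2) = mex{1} = 0
G(3) = mex{0,0} = 1
G(4) = mex{1,1} = 0
G(5) = mex{0,0} = 1
G(6) = mex{1,1} = 0
G(7) = mex{0,0} = 1
G(8) = mex{1,1,0} = 2
G(9) = mex{2,0,1} = 3
G(10) = mex{3,1,0} = 2
G(11) = mex{2,2,1} = 0
G(12) = mex{0,3,0} = 1
G(13) = mex{1,2,1} = 0
G(14) = mex{0,0,0} = 1
G(15) = mex{1,1,1} = 0
G(16) = mex{0,0,2} = 1
G(17) = mex{1,1,3} = 0
G(18) = mex{0,0,2} = 1
G(19) = mex{1,1,0} = 2
G(20) = mex{2,0,1} = 3
G(21) = mex{3,1,0} = 2
G_A(21) = 2.
Pile B, S = {1, 3}:
G(0) = 0
G(1) = mex{0} = 1
G(2) = mex{1} = 0
G(3) = mex{0,0} = 1
G(4) = mex{1,1} = 0
G(5) = mex{0,0} = 1
G(6) = mex{1,1} = 0
G(7) = mex{0,0} = 1
G(8) = mex{1,1} = 0
G(9) = mex{0,0} = 1
G(10) = mex{1,1} = 0
G(11) = mex{0,0} = 1
G(12) = mex{1,1} = 0
G(13) = mex{0,0} = 1
G_B(13) = 1.
Combined Grundy value = 2 ⊕ 1 = 3.
A winning move leaves total XOR = 0, i.e. changes one component's Grundy value g to g ⊕ X where X is the current total.
Pile A: need g' = 2⊕3 = 1. Options: 21−1→G=3, 21−3→G=1, 21−8→G=0. Hits: 1.
Pile B: need g' = 1⊕3 = 2. Options: 13−1→G=0, 13−3→G=0. Hits: 0.

1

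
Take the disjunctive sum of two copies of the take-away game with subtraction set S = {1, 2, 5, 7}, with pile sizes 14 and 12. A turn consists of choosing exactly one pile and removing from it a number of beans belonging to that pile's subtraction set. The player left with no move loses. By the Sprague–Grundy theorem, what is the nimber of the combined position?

2

All piles use S = {1, 2, 5, 7}:
G(0) = 0
G(1) = mex{0} = 1
G(2) = mex{1,0} = 2
G(3) = mex{2,1} = 0
G(4) = mex{0,2} = 1
G(5) = mex{1,0,0} = 2
G(6) = mex{2,1,1} = 0
G(7) = mex{0,2,2,0} = 1
G(8) = mex{1,0,0,1} = 2
G(9) = mex{2,1,1,2} = 0
G(10) = mex{0,2,2,0} = 1
G(11) = mex{1,0,0,1} = 2
G(12) = mex{2,1,1,2} = 0
G(13) = mex{0,2,2,0} = 1
G(14) = mex{1,0,0,1} = 2
Pile A: G(14) = 2.
Pile B: G(12) = 0.
Combined Grundy value = 2 ⊕ 0 = 2.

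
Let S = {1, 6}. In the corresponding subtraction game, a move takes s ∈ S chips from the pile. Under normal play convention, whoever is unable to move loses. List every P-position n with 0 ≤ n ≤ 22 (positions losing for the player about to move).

0, 2, 4, 7, 9, 11, 14, 16, 18, 21

G(0) = 0
G(1) = mex{0} = 1
G(2) = mex{1} = 0
G(3) = mex{0} = 1
G(4) = mex{1} = 0
G(5) = mex{0} = 1
G(6) = mex{1,0} = 2
G(7) = mex{2,1} = 0
G(8) = mex{0,0} = 1
G(9) = mex{1,1} = 0
G(10) = mex{0,0} = 1
G(11) = mex{1,1} = 0
G(12) = mex{0,2} = 1
G(13) = mex{1,0} = 2
G(14) = mex{2,1} = 0
G(15) = mex{0,0} = 1
G(16) = mex{1,1} = 0
G(17) = mex{0,0} = 1
G(18) = mex{1,1} = 0
G(19) = mex{0,2} = 1
G(20) = mex{1,0} = 2
G(21) = mex{2,1} = 0
G(22) = mex{0,0} = 1
P-positions are exactly the n with G(n) = 0.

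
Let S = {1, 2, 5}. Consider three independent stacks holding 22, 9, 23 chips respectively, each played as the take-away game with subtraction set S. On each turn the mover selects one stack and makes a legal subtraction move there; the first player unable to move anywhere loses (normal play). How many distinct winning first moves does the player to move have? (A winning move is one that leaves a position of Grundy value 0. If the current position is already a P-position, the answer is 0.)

All stacks use S = {1, 2, 5}:
G(0) = 0
G(1) = mex{0} = 1
G(2) = mex{1,0} = 2
G(3) = mex{2,1} = 0
G(4) = mex{0,2} = 1
G(5) = mex{1,0,0} = 2
G(6) = mex{2,1,1} = 0
G(7) = mex{0,2,2} = 1
G(8) = mex{1,0,0} = 2
G(9) = mex{2,1,1} = 0
G(10) = mex{0,2,2} = 1
G(11) = mex{1,0,0} = 2
G(12) = mex{2,1,1} = 0
G(13) = mex{0,2,2} = 1
G(14) = mex{1,0,0} = 2
G(15) = mex{2,1,1} = 0
G(16) = mex{0,2,2} = 1
G(17) = mex{1,0,0} = 2
G(18) = mex{2,1,1} = 0
G(19) = mex{0,2,2} = 1
G(20) = mex{1,0,0} = 2
G(21) = mex{2,1,1} = 0
G(22) = mex{0,2,2} = 1
G(23) = mex{1,0,0} = 2
Stack A: G(22) = 1.
Stack B: G(9) = 0.
Stack C: G(23) = 2.
Combined Grundy value = 1 ⊕ 0 ⊕ 2 = 3.
A winning move leaves total XOR = 0, i.e. changes one component's Grundy value g to g ⊕ X where X is the current total.
Stack A: need g' = 1⊕3 = 2. Options: 22−1→G=0, 22−2→G=2, 22−5→G=2. Hits: 2.
Stack B: need g' = 0⊕3 = 3. Options: 9−1→G=2, 9−2→G=1, 9−5→G=1. Hits: 0.
Stack C: need g' = 2⊕3 = 1. Options: 23−1→G=1, 23−2→G=0, 23−5→G=0. Hits: 1.

3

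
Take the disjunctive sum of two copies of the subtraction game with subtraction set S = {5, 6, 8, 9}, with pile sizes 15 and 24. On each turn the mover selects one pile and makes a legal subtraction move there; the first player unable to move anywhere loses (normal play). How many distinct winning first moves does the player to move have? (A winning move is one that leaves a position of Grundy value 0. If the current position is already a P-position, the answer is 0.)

All piles use S = {5, 6, 8, 9}:
G(0) = 0
G(1) = mex{} = 0
G(2) = mex{} = 0
G(3) = mex{} = 0
G(4) = mex{} = 0
G(5) = mex{0} = 1
G(6) = mex{0,0} = 1
G(7) = mex{0,0} = 1
G(8) = mex{0,0,0} = 1
G(9) = mex{0,0,0,0} = 1
G(10) = mex{1,0,0,0} = 2
G(11) = mex{1,1,0,0} = 2
G(12) = mex{1,1,0,0} = 2
G(13) = mex{1,1,1,0} = 2
G(14) = mex{1,1,1,1} = 0
G(15) = mex{2,1,1,1} = 0
G(16) = mex{2,2,1,1} = 0
G(17) = mex{2,2,1,1} = 0
G(18) = mex{2,2,2,1} = 0
G(19) = mex{0,2,2,2} = 1
G(20) = mex{0,0,2,2} = 1
G(21) = mex{0,0,2,2} = 1
G(22) = mex{0,0,0,2} = 1
G(23) = mex{0,0,0,0} = 1
G(24) = mex{1,0,0,0} = 2
Pile A: G(15) = 0.
Pile B: G(24) = 2.
Combined Grundy value = 0 ⊕ 2 = 2.
A winning move leaves total XOR = 0, i.e. changes one component's Grundy value g to g ⊕ X where X is the current total.
Pile A: need g' = 0⊕2 = 2. Options: 15−5→G=2, 15−6→G=1, 15−8→G=1, 15−9→G=1. Hits: 1.
Pile B: need g' = 2⊕2 = 0. Options: 24−5→G=1, 24−6→G=0, 24−8→G=0, 24−9→G=0. Hits: 3.

4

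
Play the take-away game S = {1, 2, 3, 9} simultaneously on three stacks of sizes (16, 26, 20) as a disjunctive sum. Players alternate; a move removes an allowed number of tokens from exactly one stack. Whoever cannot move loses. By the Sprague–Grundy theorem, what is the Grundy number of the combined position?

All stacks use S = {1, 2, 3, 9}:
G(0) = 0
G(1) = mex{0} = 1
G(2) = mex{1,0} = 2
G(3) = mex{2,1,0} = 3
G(4) = mex{3,2,1} = 0
G(5) = mex{0,3,2} = 1
G(6) = mex{1,0,3} = 2
G(7) = mex{2,1,0} = 3
G(8) = mex{3,2,1} = 0
G(9) = mex{0,3,2,0} = 1
G(10) = mex{1,0,3,1} = 2
G(11) = mex{2,1,0,2} = 3
G(12) = mex{3,2,1,3} = 0
G(13) = mex{0,3,2,0} = 1
G(14) = mex{1,0,3,1} = 2
G(15) = mex{2,1,0,2} = 3
G(16) = mex{3,2,1,3} = 0
G(17) = mex{0,3,2,0} = 1
G(18) = mex{1,0,3,1} = 2
G(19) = mex{2,1,0,2} = 3
G(20) = mex{3,2,1,3} = 0
G(21) = mex{0,3,2,0} = 1
G(22) = mex{1,0,3,1} = 2
G(23) = mex{2,1,0,2} = 3
G(24) = mex{3,2,1,3} = 0
G(25) = mex{0,3,2,0} = 1
G(26) = mex{1,0,3,1} = 2
Stack A: G(16) = 0.
Stack B: G(26) = 2.
Stack C: G(20) = 0.
Combined Grundy value = 0 ⊕ 2 ⊕ 0 = 2.

2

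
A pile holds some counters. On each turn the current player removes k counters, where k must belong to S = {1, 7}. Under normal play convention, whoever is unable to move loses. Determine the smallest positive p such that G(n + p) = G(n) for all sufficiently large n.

n :  0  1  2  3  4  5  6  7  8  9 10 11 12 13 14
G :  0  1  0  1  0  1  0  1  0  1  0  1  0  1  0
G(n+2) = G(n) holds for n = 0,…,6 (a full window of length max(S) = 7), so the sequence is purely periodic with period 2.

2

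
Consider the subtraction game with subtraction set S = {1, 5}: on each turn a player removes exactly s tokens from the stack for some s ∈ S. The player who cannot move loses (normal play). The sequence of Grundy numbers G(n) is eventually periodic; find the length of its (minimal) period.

2

n :  0  1  2  3  4  5  6  7  8  9 10 11 12 13 14
G :  0  1  0  1  0  1  0  1  0  1  0  1  0  1  0
G(n+2) = G(n) holds for n = 0,…,4 (a full window of length max(S) = 5), so the sequence is purely periodic with period 2.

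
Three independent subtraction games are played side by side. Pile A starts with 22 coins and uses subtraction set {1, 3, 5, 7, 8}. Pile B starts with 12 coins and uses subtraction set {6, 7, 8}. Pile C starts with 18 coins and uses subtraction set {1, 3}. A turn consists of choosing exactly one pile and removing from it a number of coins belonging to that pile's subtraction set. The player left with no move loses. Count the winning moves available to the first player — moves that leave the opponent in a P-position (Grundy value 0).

2

Pile A, S = {1, 3, 5, 7, 8}:
n :  0  1  2  3  4  5  6  7  8  9 10 11 12 13 14 15 16 17 18 19 20 21 22
G :  0  1  0  1  0  1  0  1  2  3  2  3  2  3  2  0  1  0  1  0  1  0  1
G_A(22) = 1.
Pile B, S = {6, 7, 8}:
G(0) = 0
G(1) = mex{} = 0
G(2) = mex{} = 0
G(3) = mex{} = 0
G(4) = mex{} = 0
G(5) = mex{} = 0
G(6) = mex{0} = 1
G(7) = mex{0,0} = 1
G(8) = mex{0,0,0} = 1
G(9) = mex{0,0,0} = 1
G(10) = mex{0,0,0} = 1
G(11) = mex{0,0,0} = 1
G(12) = mex{1,0,0} = 2
G_B(12) = 2.
Pile C, S = {1, 3}:
G(0) = 0
G(1) = mex{0} = 1
G(2) = mex{1} = 0
G(3) = mex{0,0} = 1
G(4) = mex{1,1} = 0
G(5) = mex{0,0} = 1
G(6) = mex{1,1} = 0
G(7) = mex{0,0} = 1
G(8) = mex{1,1} = 0
G(9) = mex{0,0} = 1
G(10) = mex{1,1} = 0
G(11) = mex{0,0} = 1
G(12) = mex{1,1} = 0
G(13) = mex{0,0} = 1
G(14) = mex{1,1} = 0
G(15) = mex{0,0} = 1
G(16) = mex{1,1} = 0
G(17) = mex{0,0} = 1
G(18) = mex{1,1} = 0
G_C(18) = 0.
Combined Grundy value = 1 ⊕ 2 ⊕ 0 = 3.
A winning move leaves total XOR = 0, i.e. changes one component's Grundy value g to g ⊕ X where X is the current total.
Pile A: need g' = 1⊕3 = 2. Options: 22−1→G=0, 22−3→G=0, 22−5→G=0, 22−7→G=0, 22−8→G=2. Hits: 1.
Pile B: need g' = 2⊕3 = 1. Options: 12−6→G=1, 12−7→G=0, 12−8→G=0. Hits: 1.
Pile C: need g' = 0⊕3 = 3. Options: 18−1→G=1, 18−3→G=1. Hits: 0.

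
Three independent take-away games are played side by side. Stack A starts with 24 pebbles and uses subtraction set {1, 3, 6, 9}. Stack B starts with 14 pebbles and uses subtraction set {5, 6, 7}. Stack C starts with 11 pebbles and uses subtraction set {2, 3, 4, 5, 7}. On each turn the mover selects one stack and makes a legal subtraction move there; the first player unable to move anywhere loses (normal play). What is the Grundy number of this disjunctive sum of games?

1

Stack A, S = {1, 3, 6, 9}:
G(0) = 0
G(1) = mex{0} = 1
G(2) = mex{1} = 0
G(3) = mex{0,0} = 1
G(4) = mex{1,1} = 0
G(5) = mex{0,0} = 1
G(6) = mex{1,1,0} = 2
G(7) = mex{2,0,1} = 3
G(8) = mex{3,1,0} = 2
G(9) = mex{2,2,1,0} = 3
G(10) = mex{3,3,0,1} = 2
G(11) = mex{2,2,1,0} = 3
G(12) = mex{3,3,2,1} = 0
G(13) = mex{0,2,3,0} = 1
G(14) = mex{1,3,2,1} = 0
G(15) = mex{0,0,3,2} = 1
G(16) = mex{1,1,2,3} = 0
G(17) = mex{0,0,3,2} = 1
G(18) = mex{1,1,0,3} = 2
G(19) = mex{2,0,1,2} = 3
G(20) = mex{3,1,0,3} = 2
G(21) = mex{2,2,1,0} = 3
G(22) = mex{3,3,0,1} = 2
G(23) = mex{2,2,1,0} = 3
G(24) = mex{3,3,2,1} = 0
G_A(24) = 0.
Stack B, S = {5, 6, 7}:
n :  0  1  2  3  4  5  6  7  8  9 10 11 12 13 14
G :  0  0  0  0  0  1  1  1  1  1  2  2  0  0  0
G_B(14) = 0.
Stack C, S = {2, 3, 4, 5, 7}:
G(0) = 0
G(1) = mex{} = 0
G(2) = mex{0} = 1
G(3) = mex{0,0} = 1
G(4) = mex{1,0,0} = 2
G(5) = mex{1,1,0,0} = 2
G(6) = mex{2,1,1,0} = 3
G(7) = mex{2,2,1,1,0} = 3
G(8) = mex{3,2,2,1,0} = 4
G(9) = mex{3,3,2,2,1} = 0
G(10) = mex{4,3,3,2,1} = 0
G(11) = mex{0,4,3,3,2} = 1
G_C(11) = 1.
Combined Grundy value = 0 ⊕ 0 ⊕ 1 = 1.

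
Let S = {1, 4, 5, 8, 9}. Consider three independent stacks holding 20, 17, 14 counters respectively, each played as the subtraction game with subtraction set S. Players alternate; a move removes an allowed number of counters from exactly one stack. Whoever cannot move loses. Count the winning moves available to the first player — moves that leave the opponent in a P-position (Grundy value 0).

All stacks use S = {1, 4, 5, 8, 9}:
n :  0  1  2  3  4  5  6  7  8  9 10 11 12 13 14 15 16 17 18 19 20
G :  0  1  0  1  2  3  2  3  4  5  4  5  0  1  0  1  2  3  2  3  4
Stack A: G(20) = 4.
Stack B: G(17) = 3.
Stack C: G(14) = 0.
Combined Grundy value = 4 ⊕ 3 ⊕ 0 = 7.
A winning move leaves total XOR = 0, i.e. changes one component's Grundy value g to g ⊕ X where X is the current total.
Stack A: need g' = 4⊕7 = 3. Options: 20−1→G=3, 20−4→G=2, 20−5→G=1, 20−8→G=0, 20−9→G=5. Hits: 1.
Stack B: need g' = 3⊕7 = 4. Options: 17−1→G=2, 17−4→G=1, 17−5→G=0, 17−8→G=5, 17−9→G=4. Hits: 1.
Stack C: need g' = 0⊕7 = 7. Options: 14−1→G=1, 14−4→G=4, 14−5→G=5, 14−8→G=2, 14−9→G=3. Hits: 0.

2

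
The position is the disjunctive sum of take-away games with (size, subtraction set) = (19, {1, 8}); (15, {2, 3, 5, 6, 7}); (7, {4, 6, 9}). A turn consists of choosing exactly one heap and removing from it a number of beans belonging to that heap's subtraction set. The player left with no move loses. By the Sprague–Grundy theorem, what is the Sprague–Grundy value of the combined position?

3

Heap A, S = {1, 8}:
G(0) = 0
G(1) = mex{0} = 1
G(2) = mex{1} = 0
G(3) = mex{0} = 1
G(4) = mex{1} = 0
G(5) = mex{0} = 1
G(6) = mex{1} = 0
G(7) = mex{0} = 1
G(8) = mex{1,0} = 2
G(9) = mex{2,1} = 0
G(10) = mex{0,0} = 1
G(11) = mex{1,1} = 0
G(12) = mex{0,0} = 1
G(13) = mex{1,1} = 0
G(14) = mex{0,0} = 1
G(15) = mex{1,1} = 0
G(16) = mex{0,2} = 1
G(17) = mex{1,0} = 2
G(18) = mex{2,1} = 0
G(19) = mex{0,0} = 1
G_A(19) = 1.
Heap B, S = {2, 3, 5, 6, 7}:
G(0) = 0
G(1) = mex{} = 0
G(2) = mex{0} = 1
G(3) = mex{0,0} = 1
G(4) = mex{1,0} = 2
G(5) = mex{1,1,0} = 2
G(6) = mex{2,1,0,0} = 3
G(7) = mex{2,2,1,0,0} = 3
G(8) = mex{3,2,1,1,0} = 4
G(9) = mex{3,3,2,1,1} = 0
G(10) = mex{4,3,2,2,1} = 0
G(11) = mex{0,4,3,2,2} = 1
G(12) = mex{0,0,3,3,2} = 1
G(13) = mex{1,0,4,3,3} = 2
G(14) = mex{1,1,0,4,3} = 2
G(15) = mex{2,1,0,0,4} = 3
G_B(15) = 3.
Heap C, S = {4, 6, 9}:
G(0) = 0
G(1) = mex{} = 0
G(2) = mex{} = 0
G(3) = mex{} = 0
G(4) = mex{0} = 1
G(5) = mex{0} = 1
G(6) = mex{0,0} = 1
G(7) = mex{0,0} = 1
G_C(7) = 1.
Combined Grundy value = 1 ⊕ 3 ⊕ 1 = 3.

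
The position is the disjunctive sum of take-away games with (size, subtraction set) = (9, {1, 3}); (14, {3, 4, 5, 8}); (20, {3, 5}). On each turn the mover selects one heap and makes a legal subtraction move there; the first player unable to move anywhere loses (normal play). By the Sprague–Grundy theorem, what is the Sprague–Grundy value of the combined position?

1

Heap A, S = {1, 3}:
G(0) = 0
G(1) = mex{0} = 1
G(2) = mex{1} = 0
G(3) = mex{0,0} = 1
G(4) = mex{1,1} = 0
G(5) = mex{0,0} = 1
G(6) = mex{1,1} = 0
G(7) = mex{0,0} = 1
G(8) = mex{1,1} = 0
G(9) = mex{0,0} = 1
G_A(9) = 1.
Heap B, S = {3, 4, 5, 8}:
n :  0  1  2  3  4  5  6  7  8  9 10 11 12 13 14
G :  0  0  0  1  1  1  2  2  2  3  3  0  0  0  1
G_B(14) = 1.
Heap C, S = {3, 5}:
n :  0  1  2  3  4  5  6  7  8  9 10 11 12 13 14 15 16 17 18 19 20
G :  0  0  0  1  1  1  2  2  0  0  0  1  1  1  2  2  0  0  0  1  1
G_C(20) = 1.
Combined Grundy value = 1 ⊕ 1 ⊕ 1 = 1.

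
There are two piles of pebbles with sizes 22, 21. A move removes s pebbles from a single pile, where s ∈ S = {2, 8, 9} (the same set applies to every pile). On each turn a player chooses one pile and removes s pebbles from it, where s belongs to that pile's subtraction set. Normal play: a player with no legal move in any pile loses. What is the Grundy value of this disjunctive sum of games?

0

All piles use S = {2, 8, 9}:
n :  0  1  2  3  4  5  6  7  8  9 10 11 12 13 14 15 16 17 18 19 20 21 22
G :  0  0  1  1  0  0  1  1  2  2  3  0  2  1  3  0  0  1  1  2  3  0  0
Pile A: G(22) = 0.
Pile B: G(21) = 0.
Combined Grundy value = 0 ⊕ 0 = 0.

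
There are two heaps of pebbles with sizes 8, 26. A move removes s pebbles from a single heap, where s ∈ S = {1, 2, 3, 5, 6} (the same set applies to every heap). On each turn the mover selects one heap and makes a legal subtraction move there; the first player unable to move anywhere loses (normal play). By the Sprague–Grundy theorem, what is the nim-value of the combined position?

2

All heaps use S = {1, 2, 3, 5, 6}:
G(0) = 0
G(1) = mex{0} = 1
G(2) = mex{1,0} = 2
G(3) = mex{2,1,0} = 3
G(4) = mex{3,2,1} = 0
G(5) = mex{0,3,2,0} = 1
G(6) = mex{1,0,3,1,0} = 2
G(7) = mex{2,1,0,2,1} = 3
G(8) = mex{3,2,1,3,2} = 0
G(9) = mex{0,3,2,0,3} = 1
G(10) = mex{1,0,3,1,0} = 2
G(11) = mex{2,1,0,2,1} = 3
G(12) = mex{3,2,1,3,2} = 0
G(13) = mex{0,3,2,0,3} = 1
G(14) = mex{1,0,3,1,0} = 2
G(15) = mex{2,1,0,2,1} = 3
G(16) = mex{3,2,1,3,2} = 0
G(17) = mex{0,3,2,0,3} = 1
G(18) = mex{1,0,3,1,0} = 2
G(19) = mex{2,1,0,2,1} = 3
G(20) = mex{3,2,1,3,2} = 0
G(21) = mex{0,3,2,0,3} = 1
G(22) = mex{1,0,3,1,0} = 2
G(23) = mex{2,1,0,2,1} = 3
G(24) = mex{3,2,1,3,2} = 0
G(25) = mex{0,3,2,0,3} = 1
G(26) = mex{1,0,3,1,0} = 2
Heap A: G(8) = 0.
Heap B: G(26) = 2.
Combined Grundy value = 0 ⊕ 2 = 2.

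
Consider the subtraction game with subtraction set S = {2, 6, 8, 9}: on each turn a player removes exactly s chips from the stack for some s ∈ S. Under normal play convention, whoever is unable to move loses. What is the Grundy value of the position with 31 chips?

0

n :  0  1  2  3  4  5  6  7  8  9 10 11 12 13 14 15 16 17 18 19 20 21 22 23 24 25 26 27 28 29 30 31
G :  0  0  1  1  0  0  1  1  2  2  3  3  2  2  3  0  0  1  1  0  0  1  1  2  2  3  3  2  2  3  0  0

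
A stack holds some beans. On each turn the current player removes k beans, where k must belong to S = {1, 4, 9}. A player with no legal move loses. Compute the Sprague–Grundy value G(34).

2

G(0) = 0
G(1) = mex{0} = 1
G(2) = mex{1} = 0
G(3) = mex{0} = 1
G(4) = mex{1,0} = 2
G(5) = mex{2,1} = 0
G(6) = mex{0,0} = 1
G(7) = mex{1,1} = 0
G(8) = mex{0,2} = 1
G(9) = mex{1,0,0} = 2
G(10) = mex{2,1,1} = 0
G(11) = mex{0,0,0} = 1
G(12) = mex{1,1,1} = 0
G(13) = mex{0,2,2} = 1
G(14) = mex{1,0,0} = 2
G(15) = mex{2,1,1} = 0
G(16) = mex{0,0,0} = 1
G(17) = mex{1,1,1} = 0
G(18) = mex{0,2,2} = 1
G(19) = mex{1,0,0} = 2
G(20) = mex{2,1,1} = 0
G(21) = mex{0,0,0} = 1
G(22) = mex{1,1,1} = 0
G(23) = mex{0,2,2} = 1
G(24) = mex{1,0,0} = 2
G(25) = mex{2,1,1} = 0
G(26) = mex{0,0,0} = 1
G(27) = mex{1,1,1} = 0
G(28) = mex{0,2,2} = 1
G(29) = mex{1,0,0} = 2
G(30) = mex{2,1,1} = 0
G(31) = mex{0,0,0} = 1
G(32) = mex{1,1,1} = 0
G(33) = mex{0,2,2} = 1
G(34) = mex{1,0,0} = 2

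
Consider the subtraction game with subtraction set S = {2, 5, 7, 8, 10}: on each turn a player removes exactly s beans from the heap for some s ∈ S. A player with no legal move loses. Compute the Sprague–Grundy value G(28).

0

G(0) = 0
G(1) = mex{} = 0
G(2) = mex{0} = 1
G(3) = mex{0} = 1
G(4) = mex{1} = 0
G(5) = mex{1,0} = 2
G(6) = mex{0,0} = 1
G(7) = mex{2,1,0} = 3
G(8) = mex{1,1,0,0} = 2
G(9) = mex{3,0,1,0} = 2
G(10) = mex{2,2,1,1,0} = 3
G(11) = mex{2,1,0,1,0} = 3
G(12) = mex{3,3,2,0,1} = 4
G(13) = mex{3,2,1,2,1} = 0
G(14) = mex{4,2,3,1,0} = 5
G(15) = mex{0,3,2,3,2} = 1
G(16) = mex{5,3,2,2,1} = 0
G(17) = mex{1,4,3,2,3} = 0
G(18) = mex{0,0,3,3,2} = 1
G(19) = mex{0,5,4,3,2} = 1
G(20) = mex{1,1,0,4,3} = 2
G(21) = mex{1,0,5,0,3} = 2
G(22) = mex{2,0,1,5,4} = 3
G(23) = mex{2,1,0,1,0} = 3
G(24) = mex{3,1,0,0,5} = 2
G(25) = mex{3,2,1,0,1} = 4
G(26) = mex{2,2,1,1,0} = 3
G(27) = mex{4,3,2,1,0} = 5
G(28) = mex{3,3,2,2,1} = 0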